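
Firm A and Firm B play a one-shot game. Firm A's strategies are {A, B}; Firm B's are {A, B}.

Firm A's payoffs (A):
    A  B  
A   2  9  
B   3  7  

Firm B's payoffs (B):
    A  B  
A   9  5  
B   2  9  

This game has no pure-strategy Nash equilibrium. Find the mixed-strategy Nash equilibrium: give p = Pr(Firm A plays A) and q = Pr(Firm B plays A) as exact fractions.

p = 7/11, q = 2/3

In a mixed NE each player is indifferent between their pure strategies, so the opponent's mix sets the indifference.
Firm B indifferent between A and B: p·9 + (1−p)·2 = p·5 + (1−p)·9 ⟹ 2 + 7p = 9 + (-4)p ⟹ p = 7/11.
Firm A indifferent between A and B: q·2 + (1−q)·9 = q·3 + (1−q)·7 ⟹ 9 + (-7)q = 7 + (-4)q ⟹ q = 2/3.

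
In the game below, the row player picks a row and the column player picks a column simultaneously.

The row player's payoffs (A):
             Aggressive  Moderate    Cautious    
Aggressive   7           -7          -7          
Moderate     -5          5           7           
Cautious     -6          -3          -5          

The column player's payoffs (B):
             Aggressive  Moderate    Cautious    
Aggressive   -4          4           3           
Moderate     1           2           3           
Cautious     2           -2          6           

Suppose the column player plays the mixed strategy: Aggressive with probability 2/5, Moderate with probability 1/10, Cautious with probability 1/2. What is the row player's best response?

Moderate

Compute the row player's expected payoff from each pure strategy against the given mix.
Aggressive: (2/5)·7 + (1/10)·(-7) + (1/2)·(-7) = -7/5
Moderate: (2/5)·(-5) + (1/10)·5 + (1/2)·7 = 2
Cautious: (2/5)·(-6) + (1/10)·(-3) + (1/2)·(-5) = -26/5
Highest expected payoff is 2, from Moderate.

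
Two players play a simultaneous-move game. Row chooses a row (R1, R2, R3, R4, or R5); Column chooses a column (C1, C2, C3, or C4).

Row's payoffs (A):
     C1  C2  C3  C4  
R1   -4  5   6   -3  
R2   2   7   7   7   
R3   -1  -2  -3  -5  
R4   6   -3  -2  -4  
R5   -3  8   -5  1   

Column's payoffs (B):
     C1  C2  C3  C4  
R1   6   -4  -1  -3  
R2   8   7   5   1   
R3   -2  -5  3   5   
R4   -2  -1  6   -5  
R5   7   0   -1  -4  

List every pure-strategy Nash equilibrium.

A profile is a Nash equilibrium when each player is best-responding to the other.
Row's best responses — vs C1: R4 (payoff 6); vs C2: R5 (payoff 8); vs C3: R2 (payoff 7); vs C4: R2 (payoff 7).
Column's best responses — vs R1: C1 (payoff 6); vs R2: C1 (payoff 8); vs R3: C4 (payoff 5); vs R4: C3 (payoff 6); vs R5: C1 (payoff 7).
No cell has both players best-responding. For instance, Row's best reply to C4 is R2, but against R2 Column prefers C1 over C4.

None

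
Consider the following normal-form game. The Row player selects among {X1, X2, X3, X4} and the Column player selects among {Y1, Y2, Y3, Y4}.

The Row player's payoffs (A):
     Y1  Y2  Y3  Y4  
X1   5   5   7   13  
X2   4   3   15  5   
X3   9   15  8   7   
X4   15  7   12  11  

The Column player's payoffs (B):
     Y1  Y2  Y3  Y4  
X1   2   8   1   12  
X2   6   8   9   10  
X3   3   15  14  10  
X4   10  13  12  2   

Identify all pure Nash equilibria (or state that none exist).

A profile is a Nash equilibrium when each player is best-responding to the other.
The Row player's best responses — vs Y1: X4 (payoff 15); vs Y2: X3 (payoff 15); vs Y3: X2 (payoff 15); vs Y4: X1 (payoff 13).
The Column player's best responses — vs X1: Y4 (payoff 12); vs X2: Y4 (payoff 10); vs X3: Y2 (payoff 15); vs X4: Y2 (payoff 13).
Mutual best responses occur at (X1, Y4) and (X3, Y2); at each, neither player gains by switching.

(X1, Y4) and (X3, Y2)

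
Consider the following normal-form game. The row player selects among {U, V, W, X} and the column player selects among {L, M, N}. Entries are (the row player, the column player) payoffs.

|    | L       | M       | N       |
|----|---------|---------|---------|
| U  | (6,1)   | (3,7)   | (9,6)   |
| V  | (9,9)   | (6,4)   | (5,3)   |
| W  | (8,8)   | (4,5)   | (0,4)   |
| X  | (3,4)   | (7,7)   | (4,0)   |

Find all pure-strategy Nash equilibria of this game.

(V, L) and (X, M)

A profile is a Nash equilibrium when each player is best-responding to the other.
The row player's best responses — vs L: V (payoff 9); vs M: X (payoff 7); vs N: U (payoff 9).
The column player's best responses — vs U: M (payoff 7); vs V: L (payoff 9); vs W: L (payoff 8); vs X: M (payoff 7).
Mutual best responses occur at (V, L) and (X, M); at each, neither player gains by switching.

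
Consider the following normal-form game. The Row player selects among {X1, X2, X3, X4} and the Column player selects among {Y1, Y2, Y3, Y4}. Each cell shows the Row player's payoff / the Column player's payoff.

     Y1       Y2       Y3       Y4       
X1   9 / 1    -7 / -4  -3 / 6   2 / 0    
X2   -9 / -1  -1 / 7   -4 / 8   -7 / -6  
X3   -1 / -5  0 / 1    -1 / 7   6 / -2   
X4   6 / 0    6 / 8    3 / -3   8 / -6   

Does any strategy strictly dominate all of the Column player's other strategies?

A strategy is strictly dominant if it gives the Column player a strictly higher payoff than every other strategy, against every choice by the opponent.
Y1 is not dominant: against X1, Y3 gives 6 > 1.
Y2 is not dominant: against X1, Y1 gives 1 > -4.
Y3 is not dominant: against X4, Y1 gives 0 > -3.
Y4 is not dominant: against X1, Y1 gives 1 > 0.
No single strategy is best against every opponent action.

No strictly dominant strategy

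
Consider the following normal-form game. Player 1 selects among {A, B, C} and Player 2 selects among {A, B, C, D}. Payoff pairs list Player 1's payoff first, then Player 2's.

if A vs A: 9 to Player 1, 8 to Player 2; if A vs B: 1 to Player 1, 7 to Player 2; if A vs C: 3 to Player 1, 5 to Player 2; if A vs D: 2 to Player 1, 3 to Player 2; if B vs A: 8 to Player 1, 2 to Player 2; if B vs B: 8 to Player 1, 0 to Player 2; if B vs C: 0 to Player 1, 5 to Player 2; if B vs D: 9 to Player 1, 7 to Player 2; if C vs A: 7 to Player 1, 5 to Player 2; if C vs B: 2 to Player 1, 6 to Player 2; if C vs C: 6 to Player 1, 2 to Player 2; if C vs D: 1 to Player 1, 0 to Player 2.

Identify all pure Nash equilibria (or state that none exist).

A profile is a Nash equilibrium when each player is best-responding to the other.
Player 1's best responses — vs A: A (payoff 9); vs B: B (payoff 8); vs C: C (payoff 6); vs D: B (payoff 9).
Player 2's best responses — vs A: A (payoff 8); vs B: D (payoff 7); vs C: B (payoff 6).
Mutual best responses occur at (A, A) and (B, D); at each, neither player gains by switching.

(A, A) and (B, D)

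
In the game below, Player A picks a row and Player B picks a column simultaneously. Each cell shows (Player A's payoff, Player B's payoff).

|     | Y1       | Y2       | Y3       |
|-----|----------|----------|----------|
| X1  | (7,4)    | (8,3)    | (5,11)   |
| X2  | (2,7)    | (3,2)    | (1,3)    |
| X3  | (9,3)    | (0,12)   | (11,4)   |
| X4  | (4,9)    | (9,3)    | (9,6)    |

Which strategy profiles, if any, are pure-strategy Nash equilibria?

There is no pure-strategy Nash equilibrium

Check mutual best responses: a cell is a NE iff neither player can gain by unilaterally deviating.
Player A's best responses — vs Y1: X3 (payoff 9); vs Y2: X4 (payoff 9); vs Y3: X3 (payoff 11).
Player B's best responses — vs X1: Y3 (payoff 11); vs X2: Y1 (payoff 7); vs X3: Y2 (payoff 12); vs X4: Y1 (payoff 9).
No cell has both players best-responding. For instance, Player A's best reply to Y1 is X3, but against X3 Player B prefers Y2 over Y1.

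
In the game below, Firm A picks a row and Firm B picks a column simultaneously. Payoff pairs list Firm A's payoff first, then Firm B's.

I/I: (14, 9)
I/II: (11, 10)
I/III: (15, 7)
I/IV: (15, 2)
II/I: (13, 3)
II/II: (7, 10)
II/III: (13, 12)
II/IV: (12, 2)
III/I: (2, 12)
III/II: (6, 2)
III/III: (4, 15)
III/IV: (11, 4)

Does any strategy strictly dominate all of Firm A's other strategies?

A strategy is strictly dominant if it gives Firm A a strictly higher payoff than every other strategy, against every choice by the opponent.
I strictly dominates: vs I: 14 > each of {13, 2}; vs II: 11 > each of {7, 6}; vs III: 15 > each of {13, 4}; vs IV: 15 > each of {12, 11}.

I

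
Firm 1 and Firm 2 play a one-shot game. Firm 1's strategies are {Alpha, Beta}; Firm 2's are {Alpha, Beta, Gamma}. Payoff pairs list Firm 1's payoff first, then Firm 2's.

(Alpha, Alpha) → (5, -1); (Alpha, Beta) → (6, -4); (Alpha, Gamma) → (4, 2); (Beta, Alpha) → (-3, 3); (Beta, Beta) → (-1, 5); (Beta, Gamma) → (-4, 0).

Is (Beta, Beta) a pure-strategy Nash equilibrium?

No

Holding Firm 2 at Beta: Firm 1 gets -1 from Beta but could get 6 by switching to Alpha. Firm 1 has a profitable deviation.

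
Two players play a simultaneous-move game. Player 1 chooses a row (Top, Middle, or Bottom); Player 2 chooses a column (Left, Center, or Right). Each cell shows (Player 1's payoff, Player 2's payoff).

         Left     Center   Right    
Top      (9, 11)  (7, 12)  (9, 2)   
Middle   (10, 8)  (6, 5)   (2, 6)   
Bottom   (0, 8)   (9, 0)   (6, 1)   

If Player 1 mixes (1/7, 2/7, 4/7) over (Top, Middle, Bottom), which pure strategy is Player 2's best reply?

Left

Compute Player 2's expected payoff from each pure strategy against the given mix.
Left: (1/7)·11 + (2/7)·8 + (4/7)·8 = 59/7
Center: (1/7)·12 + (2/7)·5 + (4/7)·0 = 22/7
Right: (1/7)·2 + (2/7)·6 + (4/7)·1 = 18/7
Highest expected payoff is 59/7, from Left.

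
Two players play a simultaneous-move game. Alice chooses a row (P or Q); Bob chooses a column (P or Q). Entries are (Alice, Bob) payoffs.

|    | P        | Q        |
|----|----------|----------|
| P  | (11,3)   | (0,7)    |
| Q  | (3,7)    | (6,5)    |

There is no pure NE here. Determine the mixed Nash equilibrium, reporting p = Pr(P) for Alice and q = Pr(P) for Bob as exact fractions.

p = 1/3, q = 3/7

In a mixed NE each player is indifferent between their pure strategies, so the opponent's mix sets the indifference.
Bob indifferent between P and Q: p·3 + (1−p)·7 = p·7 + (1−p)·5 ⟹ 7 + (-4)p = 5 + 2p ⟹ p = 1/3.
Alice indifferent between P and Q: q·11 + (1−q)·0 = q·3 + (1−q)·6 ⟹ 0 + 11q = 6 + (-3)q ⟹ q = 3/7.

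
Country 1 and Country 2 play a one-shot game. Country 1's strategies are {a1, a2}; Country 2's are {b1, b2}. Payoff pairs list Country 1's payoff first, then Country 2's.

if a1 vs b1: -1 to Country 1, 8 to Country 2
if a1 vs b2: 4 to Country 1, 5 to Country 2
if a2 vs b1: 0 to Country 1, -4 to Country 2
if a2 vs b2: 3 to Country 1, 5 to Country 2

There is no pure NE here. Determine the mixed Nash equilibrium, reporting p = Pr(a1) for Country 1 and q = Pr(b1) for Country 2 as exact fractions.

Each player's mixing probability is pinned down by making the *other* player indifferent.
Country 2 indifferent between b1 and b2: p·8 + (1−p)·(-4) = p·5 + (1−p)·5 ⟹ (-4) + 12p = 5 + 0p ⟹ p = 3/4.
Country 1 indifferent between a1 and a2: q·(-1) + (1−q)·4 = q·0 + (1−q)·3 ⟹ 4 + (-5)q = 3 + (-3)q ⟹ q = 1/2.

p = 3/4, q = 1/2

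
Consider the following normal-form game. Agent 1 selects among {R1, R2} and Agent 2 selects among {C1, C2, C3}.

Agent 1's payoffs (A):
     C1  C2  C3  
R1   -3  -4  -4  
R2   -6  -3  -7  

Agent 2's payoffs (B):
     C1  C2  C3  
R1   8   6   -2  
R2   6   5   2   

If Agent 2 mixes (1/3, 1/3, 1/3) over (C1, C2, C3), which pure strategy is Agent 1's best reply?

Agent 1's best reply maximizes expected payoff against the mix.
R1: (1/3)·(-3) + (1/3)·(-4) + (1/3)·(-4) = -11/3
R2: (1/3)·(-6) + (1/3)·(-3) + (1/3)·(-7) = -16/3
Highest expected payoff is -11/3, from R1.

R1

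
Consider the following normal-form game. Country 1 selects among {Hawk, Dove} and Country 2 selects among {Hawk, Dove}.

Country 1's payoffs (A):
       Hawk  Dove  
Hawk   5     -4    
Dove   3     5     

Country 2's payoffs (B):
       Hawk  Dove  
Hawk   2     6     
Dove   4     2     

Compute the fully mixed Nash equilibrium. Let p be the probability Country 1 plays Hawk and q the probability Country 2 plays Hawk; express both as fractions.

p = 1/3, q = 9/11

Each player's mixing probability is pinned down by making the *other* player indifferent.
Country 2 indifferent between Hawk and Dove: p·2 + (1−p)·4 = p·6 + (1−p)·2 ⟹ 4 + (-2)p = 2 + 4p ⟹ p = 1/3.
Country 1 indifferent between Hawk and Dove: q·5 + (1−q)·(-4) = q·3 + (1−q)·5 ⟹ (-4) + 9q = 5 + (-2)q ⟹ q = 9/11.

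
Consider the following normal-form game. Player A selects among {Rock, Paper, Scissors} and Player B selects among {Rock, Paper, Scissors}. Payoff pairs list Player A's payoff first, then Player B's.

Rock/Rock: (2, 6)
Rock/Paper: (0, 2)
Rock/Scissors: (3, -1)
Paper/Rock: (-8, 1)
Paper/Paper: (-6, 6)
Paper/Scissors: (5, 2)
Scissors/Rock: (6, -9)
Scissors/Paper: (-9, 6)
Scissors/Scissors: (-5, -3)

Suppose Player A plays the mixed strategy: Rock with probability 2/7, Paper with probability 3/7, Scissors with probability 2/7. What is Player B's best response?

Compute Player B's expected payoff from each pure strategy against the given mix.
Rock: (2/7)·6 + (3/7)·1 + (2/7)·(-9) = -3/7
Paper: (2/7)·2 + (3/7)·6 + (2/7)·6 = 34/7
Scissors: (2/7)·(-1) + (3/7)·2 + (2/7)·(-3) = -2/7
Highest expected payoff is 34/7, from Paper.

Paper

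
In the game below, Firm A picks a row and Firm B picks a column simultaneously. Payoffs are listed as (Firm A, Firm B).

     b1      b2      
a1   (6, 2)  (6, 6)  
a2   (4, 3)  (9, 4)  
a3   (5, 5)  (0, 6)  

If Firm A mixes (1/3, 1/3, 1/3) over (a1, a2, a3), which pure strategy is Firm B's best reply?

Firm B's best reply maximizes expected payoff against the mix.
b1: (1/3)·2 + (1/3)·3 + (1/3)·5 = 10/3
b2: (1/3)·6 + (1/3)·4 + (1/3)·6 = 16/3
Highest expected payoff is 16/3, from b2.

b2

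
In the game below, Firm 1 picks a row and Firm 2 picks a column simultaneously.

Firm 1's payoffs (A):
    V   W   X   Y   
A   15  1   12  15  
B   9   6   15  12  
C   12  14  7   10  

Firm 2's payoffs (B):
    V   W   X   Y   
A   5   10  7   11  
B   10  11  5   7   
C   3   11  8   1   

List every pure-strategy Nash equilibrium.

A profile is a Nash equilibrium when each player is best-responding to the other.
Firm 1's best responses — vs V: A (payoff 15); vs W: C (payoff 14); vs X: B (payoff 15); vs Y: A (payoff 15).
Firm 2's best responses — vs A: Y (payoff 11); vs B: W (payoff 11); vs C: W (payoff 11).
Mutual best responses occur at (A, Y) and (C, W); at each, neither player gains by switching.

(A, Y) and (C, W)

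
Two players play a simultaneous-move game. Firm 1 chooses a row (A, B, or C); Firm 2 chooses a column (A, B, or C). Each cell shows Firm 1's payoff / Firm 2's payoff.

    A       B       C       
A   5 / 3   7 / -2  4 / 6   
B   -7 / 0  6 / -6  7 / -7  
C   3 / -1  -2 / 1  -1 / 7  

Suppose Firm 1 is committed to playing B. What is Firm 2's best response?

A

With Firm 1 fixed at B, Firm 2's payoffs are: A → 0, B → -6, C → -7.
The maximum is 0, achieved by A.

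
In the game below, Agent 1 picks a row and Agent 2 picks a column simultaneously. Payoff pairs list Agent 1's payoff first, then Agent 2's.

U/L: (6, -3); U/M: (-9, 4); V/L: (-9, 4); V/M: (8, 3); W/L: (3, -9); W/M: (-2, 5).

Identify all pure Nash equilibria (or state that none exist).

There is no pure-strategy Nash equilibrium

Find each player's best response to every opponent strategy; NE are the intersections.
Agent 1's best responses — vs L: U (payoff 6); vs M: V (payoff 8).
Agent 2's best responses — vs U: M (payoff 4); vs V: L (payoff 4); vs W: M (payoff 5).
No cell has both players best-responding. For instance, Agent 1's best reply to L is U, but against U Agent 2 prefers M over L.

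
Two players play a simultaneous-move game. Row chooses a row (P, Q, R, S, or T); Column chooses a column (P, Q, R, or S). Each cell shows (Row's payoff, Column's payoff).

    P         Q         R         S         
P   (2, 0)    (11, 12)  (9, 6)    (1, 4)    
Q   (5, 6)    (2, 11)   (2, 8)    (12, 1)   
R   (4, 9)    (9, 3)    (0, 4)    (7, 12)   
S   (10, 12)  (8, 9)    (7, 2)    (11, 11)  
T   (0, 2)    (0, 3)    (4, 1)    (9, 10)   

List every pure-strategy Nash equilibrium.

A profile is a Nash equilibrium when each player is best-responding to the other.
Row's best responses — vs P: S (payoff 10); vs Q: P (payoff 11); vs R: P (payoff 9); vs S: Q (payoff 12).
Column's best responses — vs P: Q (payoff 12); vs Q: Q (payoff 11); vs R: S (payoff 12); vs S: P (payoff 12); vs T: S (payoff 10).
Mutual best responses occur at (P, Q) and (S, P); at each, neither player gains by switching.

(P, Q) and (S, P)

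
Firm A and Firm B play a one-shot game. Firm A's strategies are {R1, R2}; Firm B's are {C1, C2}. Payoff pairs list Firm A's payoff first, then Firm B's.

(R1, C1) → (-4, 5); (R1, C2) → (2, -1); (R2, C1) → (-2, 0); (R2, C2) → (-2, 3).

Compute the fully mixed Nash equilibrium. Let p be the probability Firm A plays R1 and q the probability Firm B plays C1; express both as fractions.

p = 1/3, q = 2/3

In a mixed NE each player is indifferent between their pure strategies, so the opponent's mix sets the indifference.
Firm B indifferent between C1 and C2: p·5 + (1−p)·0 = p·(-1) + (1−p)·3 ⟹ 0 + 5p = 3 + (-4)p ⟹ p = 1/3.
Firm A indifferent between R1 and R2: q·(-4) + (1−q)·2 = q·(-2) + (1−q)·(-2) ⟹ 2 + (-6)q = (-2) + 0q ⟹ q = 2/3.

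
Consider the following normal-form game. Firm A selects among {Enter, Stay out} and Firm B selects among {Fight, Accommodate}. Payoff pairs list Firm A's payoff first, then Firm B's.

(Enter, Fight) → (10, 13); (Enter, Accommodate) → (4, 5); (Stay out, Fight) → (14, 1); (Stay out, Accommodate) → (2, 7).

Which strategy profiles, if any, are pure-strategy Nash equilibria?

No pure-strategy Nash equilibrium

A profile is a Nash equilibrium when each player is best-responding to the other.
Firm A's best responses — vs Fight: Stay out (payoff 14); vs Accommodate: Enter (payoff 4).
Firm B's best responses — vs Enter: Fight (payoff 13); vs Stay out: Accommodate (payoff 7).
No cell has both players best-responding. For instance, Firm A's best reply to Fight is Stay out, but against Stay out Firm B prefers Accommodate over Fight.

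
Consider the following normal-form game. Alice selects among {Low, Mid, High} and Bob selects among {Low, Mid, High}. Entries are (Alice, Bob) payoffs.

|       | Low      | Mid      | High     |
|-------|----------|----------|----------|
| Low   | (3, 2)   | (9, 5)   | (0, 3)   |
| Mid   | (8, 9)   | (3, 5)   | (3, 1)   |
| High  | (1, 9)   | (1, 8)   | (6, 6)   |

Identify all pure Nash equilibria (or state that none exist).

(Low, Mid) and (Mid, Low)

A profile is a Nash equilibrium when each player is best-responding to the other.
Alice's best responses — vs Low: Mid (payoff 8); vs Mid: Low (payoff 9); vs High: High (payoff 6).
Bob's best responses — vs Low: Mid (payoff 5); vs Mid: Low (payoff 9); vs High: Low (payoff 9).
Mutual best responses occur at (Low, Mid) and (Mid, Low); at each, neither player gains by switching.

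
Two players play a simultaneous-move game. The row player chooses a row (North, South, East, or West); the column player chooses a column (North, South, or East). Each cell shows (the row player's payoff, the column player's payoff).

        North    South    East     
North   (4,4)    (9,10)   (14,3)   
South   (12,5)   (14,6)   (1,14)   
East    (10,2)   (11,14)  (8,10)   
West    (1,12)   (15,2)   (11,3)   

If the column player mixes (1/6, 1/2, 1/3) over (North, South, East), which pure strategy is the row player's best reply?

The row player's best reply maximizes expected payoff against the mix.
North: (1/6)·4 + (1/2)·9 + (1/3)·14 = 59/6
South: (1/6)·12 + (1/2)·14 + (1/3)·1 = 28/3
East: (1/6)·10 + (1/2)·11 + (1/3)·8 = 59/6
West: (1/6)·1 + (1/2)·15 + (1/3)·11 = 34/3
Highest expected payoff is 34/3, from West.

West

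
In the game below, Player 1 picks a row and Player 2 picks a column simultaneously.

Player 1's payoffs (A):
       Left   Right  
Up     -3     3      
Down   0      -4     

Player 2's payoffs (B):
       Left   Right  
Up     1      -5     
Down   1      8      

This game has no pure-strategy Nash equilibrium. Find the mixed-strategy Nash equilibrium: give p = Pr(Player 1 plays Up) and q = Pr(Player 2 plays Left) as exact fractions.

p = 7/13, q = 7/10

Each player's mixing probability is pinned down by making the *other* player indifferent.
Player 2 indifferent between Left and Right: p·1 + (1−p)·1 = p·(-5) + (1−p)·8 ⟹ 1 + 0p = 8 + (-13)p ⟹ p = 7/13.
Player 1 indifferent between Up and Down: q·(-3) + (1−q)·3 = q·0 + (1−q)·(-4) ⟹ 3 + (-6)q = (-4) + 4q ⟹ q = 7/10.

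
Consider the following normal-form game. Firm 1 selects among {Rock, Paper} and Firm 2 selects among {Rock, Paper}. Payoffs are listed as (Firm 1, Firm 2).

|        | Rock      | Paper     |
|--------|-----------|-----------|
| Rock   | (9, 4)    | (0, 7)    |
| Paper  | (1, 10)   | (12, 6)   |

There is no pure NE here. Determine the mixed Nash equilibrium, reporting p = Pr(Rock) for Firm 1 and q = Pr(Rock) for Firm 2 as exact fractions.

Each player's mixing probability is pinned down by making the *other* player indifferent.
Firm 2 indifferent between Rock and Paper: p·4 + (1−p)·10 = p·7 + (1−p)·6 ⟹ 10 + (-6)p = 6 + 1p ⟹ p = 4/7.
Firm 1 indifferent between Rock and Paper: q·9 + (1−q)·0 = q·1 + (1−q)·12 ⟹ 0 + 9q = 12 + (-11)q ⟹ q = 3/5.

p = 4/7, q = 3/5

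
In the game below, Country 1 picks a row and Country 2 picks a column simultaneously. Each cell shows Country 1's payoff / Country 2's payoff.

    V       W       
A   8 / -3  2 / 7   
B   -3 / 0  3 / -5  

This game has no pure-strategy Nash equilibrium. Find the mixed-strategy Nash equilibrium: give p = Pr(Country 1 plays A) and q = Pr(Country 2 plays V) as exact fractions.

p = 1/3, q = 1/12

Each player's mixing probability is pinned down by making the *other* player indifferent.
Country 2 indifferent between V and W: p·(-3) + (1−p)·0 = p·7 + (1−p)·(-5) ⟹ 0 + (-3)p = (-5) + 12p ⟹ p = 1/3.
Country 1 indifferent between A and B: q·8 + (1−q)·2 = q·(-3) + (1−q)·3 ⟹ 2 + 6q = 3 + (-6)q ⟹ q = 1/12.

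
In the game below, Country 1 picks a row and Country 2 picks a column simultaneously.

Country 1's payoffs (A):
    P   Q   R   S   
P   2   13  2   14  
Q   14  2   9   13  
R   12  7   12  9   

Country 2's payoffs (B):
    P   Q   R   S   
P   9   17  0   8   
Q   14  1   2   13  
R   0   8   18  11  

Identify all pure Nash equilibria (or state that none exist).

Check mutual best responses: a cell is a NE iff neither player can gain by unilaterally deviating.
Country 1's best responses — vs P: Q (payoff 14); vs Q: P (payoff 13); vs R: R (payoff 12); vs S: P (payoff 14).
Country 2's best responses — vs P: Q (payoff 17); vs Q: P (payoff 14); vs R: R (payoff 18).
Mutual best responses occur at (P, Q), (Q, P), and (R, R); at each, neither player gains by switching.

(P, Q), (Q, P), and (R, R)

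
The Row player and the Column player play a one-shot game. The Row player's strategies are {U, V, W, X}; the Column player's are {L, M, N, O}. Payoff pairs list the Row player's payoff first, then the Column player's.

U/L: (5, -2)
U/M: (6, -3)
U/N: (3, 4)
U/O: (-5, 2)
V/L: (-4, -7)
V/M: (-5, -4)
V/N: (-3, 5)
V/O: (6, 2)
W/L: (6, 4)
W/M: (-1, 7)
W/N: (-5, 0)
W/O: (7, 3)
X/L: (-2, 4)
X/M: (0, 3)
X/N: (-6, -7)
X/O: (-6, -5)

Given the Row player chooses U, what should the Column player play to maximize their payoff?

With the Row player fixed at U, the Column player's payoffs are: L → -2, M → -3, N → 4, O → 2.
The maximum is 4, achieved by N.

N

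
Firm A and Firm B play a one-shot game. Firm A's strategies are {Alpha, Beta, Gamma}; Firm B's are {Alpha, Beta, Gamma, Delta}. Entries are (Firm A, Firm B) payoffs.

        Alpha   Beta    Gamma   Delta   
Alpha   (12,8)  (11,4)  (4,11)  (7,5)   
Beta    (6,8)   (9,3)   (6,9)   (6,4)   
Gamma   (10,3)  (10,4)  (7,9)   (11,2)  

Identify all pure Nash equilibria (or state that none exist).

A profile is a Nash equilibrium when each player is best-responding to the other.
Firm A's best responses — vs Alpha: Alpha (payoff 12); vs Beta: Alpha (payoff 11); vs Gamma: Gamma (payoff 7); vs Delta: Gamma (payoff 11).
Firm B's best responses — vs Alpha: Gamma (payoff 11); vs Beta: Gamma (payoff 9); vs Gamma: Gamma (payoff 9).
The only mutual best response is (Gamma, Gamma); neither player gains by switching there.

(Gamma, Gamma)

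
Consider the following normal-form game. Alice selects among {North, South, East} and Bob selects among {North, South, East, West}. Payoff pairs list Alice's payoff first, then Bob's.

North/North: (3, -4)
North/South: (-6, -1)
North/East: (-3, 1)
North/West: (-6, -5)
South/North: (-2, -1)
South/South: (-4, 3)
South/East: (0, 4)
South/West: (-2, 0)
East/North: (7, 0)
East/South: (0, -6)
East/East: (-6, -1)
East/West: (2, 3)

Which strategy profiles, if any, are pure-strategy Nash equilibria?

(South, East) and (East, West)

A profile is a Nash equilibrium when each player is best-responding to the other.
Alice's best responses — vs North: East (payoff 7); vs South: East (payoff 0); vs East: South (payoff 0); vs West: East (payoff 2).
Bob's best responses — vs North: East (payoff 1); vs South: East (payoff 4); vs East: West (payoff 3).
Mutual best responses occur at (South, East) and (East, West); at each, neither player gains by switching.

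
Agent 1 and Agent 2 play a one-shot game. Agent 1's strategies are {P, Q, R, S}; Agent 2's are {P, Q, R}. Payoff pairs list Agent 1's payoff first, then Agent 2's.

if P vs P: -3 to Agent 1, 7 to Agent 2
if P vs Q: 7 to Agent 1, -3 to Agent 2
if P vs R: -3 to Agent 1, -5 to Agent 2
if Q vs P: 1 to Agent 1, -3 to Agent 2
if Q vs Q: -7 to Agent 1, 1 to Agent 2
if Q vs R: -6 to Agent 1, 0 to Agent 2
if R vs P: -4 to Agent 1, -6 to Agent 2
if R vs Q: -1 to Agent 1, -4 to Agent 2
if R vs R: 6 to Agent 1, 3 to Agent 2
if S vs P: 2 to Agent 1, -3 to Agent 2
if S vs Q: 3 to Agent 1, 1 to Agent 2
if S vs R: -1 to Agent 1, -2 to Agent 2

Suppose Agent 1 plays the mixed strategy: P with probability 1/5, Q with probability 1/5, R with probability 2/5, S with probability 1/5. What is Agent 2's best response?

R

Compute Agent 2's expected payoff from each pure strategy against the given mix.
P: (1/5)·7 + (1/5)·(-3) + (2/5)·(-6) + (1/5)·(-3) = -11/5
Q: (1/5)·(-3) + (1/5)·1 + (2/5)·(-4) + (1/5)·1 = -9/5
R: (1/5)·(-5) + (1/5)·0 + (2/5)·3 + (1/5)·(-2) = -1/5
Highest expected payoff is -1/5, from R.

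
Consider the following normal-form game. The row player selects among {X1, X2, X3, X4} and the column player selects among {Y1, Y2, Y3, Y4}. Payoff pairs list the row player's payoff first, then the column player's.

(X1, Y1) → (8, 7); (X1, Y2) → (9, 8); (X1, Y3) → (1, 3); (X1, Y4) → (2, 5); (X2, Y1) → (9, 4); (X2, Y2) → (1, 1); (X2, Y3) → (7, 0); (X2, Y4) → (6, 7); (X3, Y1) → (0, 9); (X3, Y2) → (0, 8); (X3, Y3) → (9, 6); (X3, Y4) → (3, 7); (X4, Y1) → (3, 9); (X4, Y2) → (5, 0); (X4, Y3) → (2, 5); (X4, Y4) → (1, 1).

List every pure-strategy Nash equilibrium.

A profile is a Nash equilibrium when each player is best-responding to the other.
The row player's best responses — vs Y1: X2 (payoff 9); vs Y2: X1 (payoff 9); vs Y3: X3 (payoff 9); vs Y4: X2 (payoff 6).
The column player's best responses — vs X1: Y2 (payoff 8); vs X2: Y4 (payoff 7); vs X3: Y1 (payoff 9); vs X4: Y1 (payoff 9).
Mutual best responses occur at (X1, Y2) and (X2, Y4); at each, neither player gains by switching.

(X1, Y2) and (X2, Y4)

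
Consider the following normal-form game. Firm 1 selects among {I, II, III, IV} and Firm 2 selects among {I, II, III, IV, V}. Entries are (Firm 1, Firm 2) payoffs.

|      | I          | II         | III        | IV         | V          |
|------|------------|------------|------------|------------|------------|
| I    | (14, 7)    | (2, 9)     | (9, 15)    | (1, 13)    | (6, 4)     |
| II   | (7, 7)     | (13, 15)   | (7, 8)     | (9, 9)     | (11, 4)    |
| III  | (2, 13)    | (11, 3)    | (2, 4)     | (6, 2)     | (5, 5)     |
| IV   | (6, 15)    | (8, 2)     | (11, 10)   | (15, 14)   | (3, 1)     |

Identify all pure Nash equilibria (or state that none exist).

A profile is a Nash equilibrium when each player is best-responding to the other.
Firm 1's best responses — vs I: I (payoff 14); vs II: II (payoff 13); vs III: IV (payoff 11); vs IV: IV (payoff 15); vs V: II (payoff 11).
Firm 2's best responses — vs I: III (payoff 15); vs II: II (payoff 15); vs III: I (payoff 13); vs IV: I (payoff 15).
The only mutual best response is (II, II); neither player gains by switching there.

(II, II)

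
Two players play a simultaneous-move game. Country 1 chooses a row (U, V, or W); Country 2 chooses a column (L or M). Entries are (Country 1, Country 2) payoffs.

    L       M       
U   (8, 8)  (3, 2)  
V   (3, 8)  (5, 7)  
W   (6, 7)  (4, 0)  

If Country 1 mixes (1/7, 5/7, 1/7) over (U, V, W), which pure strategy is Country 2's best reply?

L

Compute Country 2's expected payoff from each pure strategy against the given mix.
L: (1/7)·8 + (5/7)·8 + (1/7)·7 = 55/7
M: (1/7)·2 + (5/7)·7 + (1/7)·0 = 37/7
Highest expected payoff is 55/7, from L.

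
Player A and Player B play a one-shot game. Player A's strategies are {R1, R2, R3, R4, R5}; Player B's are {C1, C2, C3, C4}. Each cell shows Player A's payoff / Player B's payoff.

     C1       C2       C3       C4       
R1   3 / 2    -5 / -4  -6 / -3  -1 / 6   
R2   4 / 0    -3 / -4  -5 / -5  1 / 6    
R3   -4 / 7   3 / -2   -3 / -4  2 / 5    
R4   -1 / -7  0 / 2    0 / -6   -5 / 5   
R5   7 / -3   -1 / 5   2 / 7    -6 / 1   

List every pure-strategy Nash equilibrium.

Find each player's best response to every opponent strategy; NE are the intersections.
Player A's best responses — vs C1: R5 (payoff 7); vs C2: R3 (payoff 3); vs C3: R5 (payoff 2); vs C4: R3 (payoff 2).
Player B's best responses — vs R1: C4 (payoff 6); vs R2: C4 (payoff 6); vs R3: C1 (payoff 7); vs R4: C4 (payoff 5); vs R5: C3 (payoff 7).
The only mutual best response is (R5, C3); neither player gains by switching there.

(R5, C3)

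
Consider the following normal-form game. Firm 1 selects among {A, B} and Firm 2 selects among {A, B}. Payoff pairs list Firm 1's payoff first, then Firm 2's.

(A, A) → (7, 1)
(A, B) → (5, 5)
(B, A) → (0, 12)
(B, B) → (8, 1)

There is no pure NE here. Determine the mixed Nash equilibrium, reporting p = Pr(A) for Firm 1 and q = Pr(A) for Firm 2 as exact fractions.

p = 11/15, q = 3/10

In a mixed NE each player is indifferent between their pure strategies, so the opponent's mix sets the indifference.
Firm 2 indifferent between A and B: p·1 + (1−p)·12 = p·5 + (1−p)·1 ⟹ 12 + (-11)p = 1 + 4p ⟹ p = 11/15.
Firm 1 indifferent between A and B: q·7 + (1−q)·5 = q·0 + (1−q)·8 ⟹ 5 + 2q = 8 + (-8)q ⟹ q = 3/10.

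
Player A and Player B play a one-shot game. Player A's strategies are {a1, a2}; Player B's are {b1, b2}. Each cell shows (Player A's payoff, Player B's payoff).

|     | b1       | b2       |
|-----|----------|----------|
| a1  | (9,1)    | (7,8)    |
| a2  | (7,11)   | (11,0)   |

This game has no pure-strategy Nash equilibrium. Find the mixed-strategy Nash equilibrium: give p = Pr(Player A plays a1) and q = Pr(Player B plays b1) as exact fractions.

p = 11/18, q = 2/3

Each player's mixing probability is pinned down by making the *other* player indifferent.
Player B indifferent between b1 and b2: p·1 + (1−p)·11 = p·8 + (1−p)·0 ⟹ 11 + (-10)p = 0 + 8p ⟹ p = 11/18.
Player A indifferent between a1 and a2: q·9 + (1−q)·7 = q·7 + (1−q)·11 ⟹ 7 + 2q = 11 + (-4)q ⟹ q = 2/3.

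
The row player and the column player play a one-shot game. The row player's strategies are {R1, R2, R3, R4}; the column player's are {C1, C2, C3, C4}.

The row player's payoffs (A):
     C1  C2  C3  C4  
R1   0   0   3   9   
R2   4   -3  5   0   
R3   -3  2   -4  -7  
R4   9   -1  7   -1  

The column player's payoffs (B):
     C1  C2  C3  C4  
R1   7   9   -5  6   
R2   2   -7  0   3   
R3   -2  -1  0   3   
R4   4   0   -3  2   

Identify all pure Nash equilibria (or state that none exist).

(R4, C1)

Find each player's best response to every opponent strategy; NE are the intersections.
The row player's best responses — vs C1: R4 (payoff 9); vs C2: R3 (payoff 2); vs C3: R4 (payoff 7); vs C4: R1 (payoff 9).
The column player's best responses — vs R1: C2 (payoff 9); vs R2: C4 (payoff 3); vs R3: C4 (payoff 3); vs R4: C1 (payoff 4).
The only mutual best response is (R4, C1); neither player gains by switching there.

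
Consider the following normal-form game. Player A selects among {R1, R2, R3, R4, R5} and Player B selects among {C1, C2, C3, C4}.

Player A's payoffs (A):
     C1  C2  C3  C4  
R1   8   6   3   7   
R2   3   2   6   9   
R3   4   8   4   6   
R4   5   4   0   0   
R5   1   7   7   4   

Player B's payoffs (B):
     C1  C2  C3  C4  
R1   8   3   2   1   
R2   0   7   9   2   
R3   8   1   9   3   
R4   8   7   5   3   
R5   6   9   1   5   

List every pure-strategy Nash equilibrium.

Find each player's best response to every opponent strategy; NE are the intersections.
Player A's best responses — vs C1: R1 (payoff 8); vs C2: R3 (payoff 8); vs C3: R5 (payoff 7); vs C4: R2 (payoff 9).
Player B's best responses — vs R1: C1 (payoff 8); vs R2: C3 (payoff 9); vs R3: C3 (payoff 9); vs R4: C1 (payoff 8); vs R5: C2 (payoff 9).
The only mutual best response is (R1, C1); neither player gains by switching there.

(R1, C1)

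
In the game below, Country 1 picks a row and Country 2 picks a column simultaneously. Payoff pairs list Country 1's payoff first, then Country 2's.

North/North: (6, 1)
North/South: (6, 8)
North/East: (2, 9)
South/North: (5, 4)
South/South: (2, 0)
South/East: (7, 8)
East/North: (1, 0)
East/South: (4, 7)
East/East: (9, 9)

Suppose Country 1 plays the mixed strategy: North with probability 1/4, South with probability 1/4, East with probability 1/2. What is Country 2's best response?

East

Compute Country 2's expected payoff from each pure strategy against the given mix.
North: (1/4)·1 + (1/4)·4 + (1/2)·0 = 5/4
South: (1/4)·8 + (1/4)·0 + (1/2)·7 = 11/2
East: (1/4)·9 + (1/4)·8 + (1/2)·9 = 35/4
Highest expected payoff is 35/4, from East.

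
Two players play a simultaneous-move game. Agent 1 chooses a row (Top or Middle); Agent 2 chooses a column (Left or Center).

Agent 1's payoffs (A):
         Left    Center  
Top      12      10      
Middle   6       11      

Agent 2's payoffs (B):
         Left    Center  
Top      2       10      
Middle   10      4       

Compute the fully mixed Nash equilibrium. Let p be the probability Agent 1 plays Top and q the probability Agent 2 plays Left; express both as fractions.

p = 3/7, q = 1/7

Each player's mixing probability is pinned down by making the *other* player indifferent.
Agent 2 indifferent between Left and Center: p·2 + (1−p)·10 = p·10 + (1−p)·4 ⟹ 10 + (-8)p = 4 + 6p ⟹ p = 3/7.
Agent 1 indifferent between Top and Middle: q·12 + (1−q)·10 = q·6 + (1−q)·11 ⟹ 10 + 2q = 11 + (-5)q ⟹ q = 1/7.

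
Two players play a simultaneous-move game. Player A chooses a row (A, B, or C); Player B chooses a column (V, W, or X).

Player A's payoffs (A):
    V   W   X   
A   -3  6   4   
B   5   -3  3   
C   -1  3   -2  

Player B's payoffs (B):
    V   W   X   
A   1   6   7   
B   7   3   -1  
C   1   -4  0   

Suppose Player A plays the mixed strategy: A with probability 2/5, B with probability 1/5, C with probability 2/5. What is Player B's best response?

X

Player B's best reply maximizes expected payoff against the mix.
V: (2/5)·1 + (1/5)·7 + (2/5)·1 = 11/5
W: (2/5)·6 + (1/5)·3 + (2/5)·(-4) = 7/5
X: (2/5)·7 + (1/5)·(-1) + (2/5)·0 = 13/5
Highest expected payoff is 13/5, from X.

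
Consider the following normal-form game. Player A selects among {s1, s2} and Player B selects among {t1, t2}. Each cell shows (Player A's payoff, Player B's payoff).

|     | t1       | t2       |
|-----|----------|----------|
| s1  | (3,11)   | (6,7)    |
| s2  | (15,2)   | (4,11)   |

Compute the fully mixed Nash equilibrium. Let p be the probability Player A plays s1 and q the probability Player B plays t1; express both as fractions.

p = 9/13, q = 1/7

Each player's mixing probability is pinned down by making the *other* player indifferent.
Player B indifferent between t1 and t2: p·11 + (1−p)·2 = p·7 + (1−p)·11 ⟹ 2 + 9p = 11 + (-4)p ⟹ p = 9/13.
Player A indifferent between s1 and s2: q·3 + (1−q)·6 = q·15 + (1−q)·4 ⟹ 6 + (-3)q = 4 + 11q ⟹ q = 1/7.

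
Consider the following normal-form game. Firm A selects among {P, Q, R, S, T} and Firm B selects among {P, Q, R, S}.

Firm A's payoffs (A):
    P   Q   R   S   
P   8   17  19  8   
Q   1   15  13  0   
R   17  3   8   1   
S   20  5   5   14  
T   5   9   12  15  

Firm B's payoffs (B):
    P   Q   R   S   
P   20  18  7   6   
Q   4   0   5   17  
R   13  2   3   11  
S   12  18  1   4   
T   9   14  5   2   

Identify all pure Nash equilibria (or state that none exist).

No pure-strategy Nash equilibrium

Find each player's best response to every opponent strategy; NE are the intersections.
Firm A's best responses — vs P: S (payoff 20); vs Q: P (payoff 17); vs R: P (payoff 19); vs S: T (payoff 15).
Firm B's best responses — vs P: P (payoff 20); vs Q: S (payoff 17); vs R: P (payoff 13); vs S: Q (payoff 18); vs T: Q (payoff 14).
No cell has both players best-responding. For instance, Firm A's best reply to R is P, but against P Firm B prefers P over R.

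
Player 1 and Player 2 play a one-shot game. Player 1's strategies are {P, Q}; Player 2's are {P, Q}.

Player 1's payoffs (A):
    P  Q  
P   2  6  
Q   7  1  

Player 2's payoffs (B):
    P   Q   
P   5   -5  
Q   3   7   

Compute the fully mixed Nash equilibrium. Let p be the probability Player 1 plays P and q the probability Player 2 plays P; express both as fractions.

p = 2/7, q = 1/2

In a mixed NE each player is indifferent between their pure strategies, so the opponent's mix sets the indifference.
Player 2 indifferent between P and Q: p·5 + (1−p)·3 = p·(-5) + (1−p)·7 ⟹ 3 + 2p = 7 + (-12)p ⟹ p = 2/7.
Player 1 indifferent between P and Q: q·2 + (1−q)·6 = q·7 + (1−q)·1 ⟹ 6 + (-4)q = 1 + 6q ⟹ q = 1/2.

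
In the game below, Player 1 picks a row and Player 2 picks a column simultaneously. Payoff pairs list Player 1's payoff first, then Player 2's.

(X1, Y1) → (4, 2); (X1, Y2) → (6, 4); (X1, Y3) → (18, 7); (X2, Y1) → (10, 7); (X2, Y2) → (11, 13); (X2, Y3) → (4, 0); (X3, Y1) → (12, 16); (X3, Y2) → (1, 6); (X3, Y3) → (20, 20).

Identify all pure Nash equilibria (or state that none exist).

(X2, Y2) and (X3, Y3)

A profile is a Nash equilibrium when each player is best-responding to the other.
Player 1's best responses — vs Y1: X3 (payoff 12); vs Y2: X2 (payoff 11); vs Y3: X3 (payoff 20).
Player 2's best responses — vs X1: Y3 (payoff 7); vs X2: Y2 (payoff 13); vs X3: Y3 (payoff 20).
Mutual best responses occur at (X2, Y2) and (X3, Y3); at each, neither player gains by switching.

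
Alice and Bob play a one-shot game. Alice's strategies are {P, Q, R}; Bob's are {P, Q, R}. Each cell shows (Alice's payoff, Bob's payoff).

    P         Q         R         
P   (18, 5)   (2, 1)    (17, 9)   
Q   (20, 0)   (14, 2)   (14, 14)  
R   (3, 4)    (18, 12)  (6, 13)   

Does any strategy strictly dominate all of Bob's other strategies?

Check whether one of Bob's strategies beats all alternatives regardless of what the opponent does.
R strictly dominates: vs P: 9 > each of {5, 1}; vs Q: 14 > each of {0, 2}; vs R: 13 > each of {4, 12}.

R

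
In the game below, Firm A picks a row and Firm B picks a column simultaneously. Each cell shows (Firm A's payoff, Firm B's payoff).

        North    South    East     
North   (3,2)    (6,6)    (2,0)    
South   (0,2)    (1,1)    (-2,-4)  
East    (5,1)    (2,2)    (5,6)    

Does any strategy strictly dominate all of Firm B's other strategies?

No strictly dominant strategy

A strategy is strictly dominant if it gives Firm B a strictly higher payoff than every other strategy, against every choice by the opponent.
North is not dominant: against North, South gives 6 > 2.
South is not dominant: against South, North gives 2 > 1.
East is not dominant: against North, North gives 2 > 0.
No single strategy is best against every opponent action.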